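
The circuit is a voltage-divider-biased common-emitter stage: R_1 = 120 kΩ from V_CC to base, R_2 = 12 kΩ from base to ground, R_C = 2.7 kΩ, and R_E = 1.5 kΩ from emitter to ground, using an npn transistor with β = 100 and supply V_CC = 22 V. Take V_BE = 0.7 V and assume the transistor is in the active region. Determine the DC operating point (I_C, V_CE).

Thevenize the base divider: V_Th = V_CC·R_2/(R_1+R_2) = 22×12/132 = 2 V, R_Th = R_1‖R_2 = 10.9 kΩ.
Base-emitter loop: V_Th = I_B·R_Th + V_BE + (β+1)I_B·R_E, so I_B = (2 − 0.7) / (10.9 + 101×1.5) = 0.008 mA.
I_C = β·I_B = 100×0.008 = 0.8 mA, and I_E = (β+1)I_B = 0.808 mA.
V_CE = V_CC − I_C·R_C − I_E·R_E = 22 − 0.8×2.7 − 0.808×1.5 = 18.6 V.
V_CE = 18.6 V > 0.2 V confirms active-region operation.

I_C ≈ 0.8 mA, V_CE ≈ 19 V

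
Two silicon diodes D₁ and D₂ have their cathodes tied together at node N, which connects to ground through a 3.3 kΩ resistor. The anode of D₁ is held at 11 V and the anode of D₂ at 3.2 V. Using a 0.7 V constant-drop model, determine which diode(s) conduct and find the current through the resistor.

Assume both conduct. Then node N would need to be at both 11−0.7 = 10.3 V and 3.2−0.7 = 2.5 V, which is impossible.
Assume only D₁ conducts: V_N = 11 − 0.7 = 10.3 V, so I_R = 10.3/3.3 = 3.12 mA.
Check D₂: its anode-to-cathode voltage is 3.2 − 10.3 = -7.1 V < 0.7 V, so it is off. The assumption is consistent.

Only D₁ conducts; I_R ≈ 3.1 mA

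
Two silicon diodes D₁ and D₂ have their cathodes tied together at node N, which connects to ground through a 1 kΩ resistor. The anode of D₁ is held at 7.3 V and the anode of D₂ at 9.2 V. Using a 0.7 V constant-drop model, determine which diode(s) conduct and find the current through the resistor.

Only D₂ conducts; I_R ≈ 8.5 mA

Assume both conduct. Then node N would need to be at both 7.3−0.7 = 6.6 V and 9.2−0.7 = 8.5 V, which is impossible.
Assume only D₂ conducts: V_N = 9.2 − 0.7 = 8.5 V, so I_R = 8.5/1 = 8.5 mA.
Check D₁: its anode-to-cathode voltage is 7.3 − 8.5 = -1.2 V < 0.7 V, so it is off. The assumption is consistent.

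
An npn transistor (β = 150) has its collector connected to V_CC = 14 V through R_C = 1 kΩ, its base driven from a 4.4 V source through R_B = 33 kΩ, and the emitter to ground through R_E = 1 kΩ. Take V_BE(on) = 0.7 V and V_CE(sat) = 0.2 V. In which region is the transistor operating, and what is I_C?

active; I_C ≈ 3 mA

Assume active. Base-emitter loop: I_B = (V_BB − V_BE)/(R_B + (β+1)R_E) = (4.4 − 0.7)/(33 + 151×1) = 0.0201 mA.
I_C = β·I_B = 150×0.0201 = 3.02 mA.
V_CE = V_CC − I_C·R_C − I_E·R_E = 14 − 3.02×1 − 3.04×1 = 7.95 V > V_CE(sat), so the active-region assumption holds.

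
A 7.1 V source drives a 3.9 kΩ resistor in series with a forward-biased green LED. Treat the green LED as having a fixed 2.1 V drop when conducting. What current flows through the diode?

I ≈ 1.3 mA

KVL around the loop: 7.1 = V_D + I·R = 2.1 + I × 3.9 kΩ.
So I = (7.1 − 2.1) / 3.9 kΩ = 5 / 3.9 = 1.28 mA.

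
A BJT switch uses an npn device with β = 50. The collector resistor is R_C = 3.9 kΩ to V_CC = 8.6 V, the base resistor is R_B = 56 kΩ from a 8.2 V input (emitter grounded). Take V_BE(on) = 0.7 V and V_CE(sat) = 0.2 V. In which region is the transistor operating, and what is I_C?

Assume active: I_B = (8.2 − 0.7)/56 = 0.134 mA, giving I_C = β·I_B = 6.7 mA.
But then V_CE = 8.6 − 6.7×3.9 = -17.5 V < V_CE(sat) = 0.2 V — impossible in the active region.
So the transistor is saturated. With V_CE = 0.2 V, I_C = (V_CC − 0.2)/R_C = 8.4/3.9 = 2.15 mA.
Check: β·I_B = 6.7 mA > I_C = 2.15 mA, confirming saturation.

saturation; I_C ≈ 2.2 mA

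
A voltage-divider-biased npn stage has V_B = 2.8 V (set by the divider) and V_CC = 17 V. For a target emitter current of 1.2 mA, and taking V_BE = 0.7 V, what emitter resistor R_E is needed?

R_E ≈ 1.7 kΩ

V_E = V_B − V_BE = 2.8 − 0.7 = 2.1 V.
R_E = V_E / I_E = 2.1 / 1.2 = 1.75 kΩ.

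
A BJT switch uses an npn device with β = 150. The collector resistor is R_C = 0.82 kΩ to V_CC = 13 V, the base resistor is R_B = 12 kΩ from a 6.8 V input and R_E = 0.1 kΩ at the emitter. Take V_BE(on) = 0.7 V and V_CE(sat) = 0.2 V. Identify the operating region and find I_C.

Assume active: I_B = (6.8 − 0.7)/(12 + 151×0.1) = 0.225 mA, I_C = β·I_B = 33.8 mA.
Then V_CE = 13 − 33.8×0.82 − 34×0.1 = -18.1 V < 0.2 V — the active assumption fails.
Re-solve with V_CE = 0.2 V. KCL at the emitter: V_E/R_E = (V_BB−0.7−V_E)/R_B + (V_CC−0.2−V_E)/R_C, giving V_E = 1.43 V.
I_C = (V_CC − 0.2 − V_E)/R_C = (12.8 − 1.43)/0.82 = 13.9 mA.
Check: I_B = (6.1 − 1.43)/12 = 0.389 mA, and β·I_B = 58.4 mA > I_C, confirming saturation.

saturation; I_C ≈ 14 mA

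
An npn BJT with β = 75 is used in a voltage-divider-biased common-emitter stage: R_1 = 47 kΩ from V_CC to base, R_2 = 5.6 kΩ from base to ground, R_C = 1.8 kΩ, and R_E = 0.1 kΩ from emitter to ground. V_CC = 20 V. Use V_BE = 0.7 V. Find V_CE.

V_CE ≈ 3.8 V

Thevenize the base divider: V_Th = V_CC·R_2/(R_1+R_2) = 20×5.6/52.6 = 2.13 V, R_Th = R_1‖R_2 = 5 kΩ.
Base-emitter loop: V_Th = I_B·R_Th + V_BE + (β+1)I_B·R_E, so I_B = (2.13 − 0.7) / (5 + 76×0.1) = 0.113 mA.
I_C = β·I_B = 75×0.113 = 8.51 mA, and I_E = (β+1)I_B = 8.62 mA.
V_CE = V_CC − I_C·R_C − I_E·R_E = 20 − 8.51×1.8 − 8.62×0.1 = 3.83 V.
V_CE = 3.83 V > 0.2 V confirms active-region operation.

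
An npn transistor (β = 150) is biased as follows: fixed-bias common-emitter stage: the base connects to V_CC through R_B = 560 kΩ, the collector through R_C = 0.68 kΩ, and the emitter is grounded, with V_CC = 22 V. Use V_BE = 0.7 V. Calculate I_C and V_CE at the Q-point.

I_C ≈ 5.7 mA, V_CE ≈ 18 V

Base loop: V_CC = I_B·R_B + V_BE, so I_B = (22 − 0.7)/560 kΩ = 0.038 mA.
In the active region I_C = β·I_B = 150 × 0.038 = 5.71 mA.
Collector loop: V_CE = V_CC − I_C·R_C = 22 − 5.71×0.68 = 18.1 V.
Since V_CE = 18.1 V > V_CE(sat) ≈ 0.2 V, the transistor is in the active region as assumed.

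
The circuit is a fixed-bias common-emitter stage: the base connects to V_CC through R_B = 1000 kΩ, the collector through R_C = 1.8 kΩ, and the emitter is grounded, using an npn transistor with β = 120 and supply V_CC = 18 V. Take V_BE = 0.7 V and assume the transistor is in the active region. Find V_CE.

Base loop: V_CC = I_B·R_B + V_BE, so I_B = (18 − 0.7)/1000 kΩ = 0.0173 mA.
In the active region I_C = β·I_B = 120 × 0.0173 = 2.08 mA.
Collector loop: V_CE = V_CC − I_C·R_C = 18 − 2.08×1.8 = 14.3 V.
Since V_CE = 14.3 V > V_CE(sat) ≈ 0.2 V, the transistor is in the active region as assumed.

V_CE ≈ 14 V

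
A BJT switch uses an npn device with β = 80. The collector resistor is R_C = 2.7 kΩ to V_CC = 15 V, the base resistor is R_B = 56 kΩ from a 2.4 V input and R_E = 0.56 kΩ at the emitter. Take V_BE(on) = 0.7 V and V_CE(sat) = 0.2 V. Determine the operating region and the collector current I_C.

Assume active. Base-emitter loop: I_B = (V_BB − V_BE)/(R_B + (β+1)R_E) = (2.4 − 0.7)/(56 + 81×0.56) = 0.0168 mA.
I_C = β·I_B = 80×0.0168 = 1.34 mA.
V_CE = V_CC − I_C·R_C − I_E·R_E = 15 − 1.34×2.7 − 1.36×0.56 = 10.6 V > V_CE(sat), so the active-region assumption holds.

active; I_C ≈ 1.3 mA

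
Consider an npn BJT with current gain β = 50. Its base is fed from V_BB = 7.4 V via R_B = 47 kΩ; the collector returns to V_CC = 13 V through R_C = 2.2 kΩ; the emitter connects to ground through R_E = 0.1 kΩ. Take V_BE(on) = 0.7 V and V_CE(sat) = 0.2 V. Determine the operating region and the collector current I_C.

saturation; I_C ≈ 5.6 mA

Assume active: I_B = (7.4 − 0.7)/(47 + 51×0.1) = 0.129 mA, I_C = β·I_B = 6.43 mA.
Then V_CE = 13 − 6.43×2.2 − 6.56×0.1 = -1.8 V < 0.2 V — the active assumption fails.
Re-solve with V_CE = 0.2 V. KCL at the emitter: V_E/R_E = (V_BB−0.7−V_E)/R_B + (V_CC−0.2−V_E)/R_C, giving V_E = 0.569 V.
I_C = (V_CC − 0.2 − V_E)/R_C = (12.8 − 0.569)/2.2 = 5.56 mA.
Check: I_B = (6.7 − 0.569)/47 = 0.13 mA, and β·I_B = 6.52 mA > I_C, confirming saturation.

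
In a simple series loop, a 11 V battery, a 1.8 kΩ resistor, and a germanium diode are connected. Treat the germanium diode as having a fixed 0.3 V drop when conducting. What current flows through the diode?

I ≈ 5.9 mA

KVL around the loop: 11 = V_D + I·R = 0.3 + I × 1.8 kΩ.
So I = (11 − 0.3) / 1.8 kΩ = 10.7 / 1.8 = 5.94 mA.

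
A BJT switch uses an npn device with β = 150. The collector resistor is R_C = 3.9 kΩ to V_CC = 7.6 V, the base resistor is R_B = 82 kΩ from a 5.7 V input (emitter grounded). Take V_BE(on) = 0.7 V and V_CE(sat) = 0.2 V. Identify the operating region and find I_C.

saturation; I_C ≈ 1.9 mA

Assume active: I_B = (5.7 − 0.7)/82 = 0.061 mA, giving I_C = β·I_B = 9.15 mA.
But then V_CE = 7.6 − 9.15×3.9 = -28.1 V < V_CE(sat) = 0.2 V — impossible in the active region.
So the transistor is saturated. With V_CE = 0.2 V, I_C = (V_CC − 0.2)/R_C = 7.4/3.9 = 1.9 mA.
Check: β·I_B = 9.15 mA > I_C = 1.9 mA, confirming saturation.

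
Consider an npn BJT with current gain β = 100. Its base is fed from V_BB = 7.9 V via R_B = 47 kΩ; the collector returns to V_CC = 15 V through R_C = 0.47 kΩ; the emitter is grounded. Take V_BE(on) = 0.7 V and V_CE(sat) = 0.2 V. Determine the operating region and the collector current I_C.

Assume active. Base-emitter loop: I_B = (V_BB − V_BE)/R_B = (7.9 − 0.7)/47 = 0.153 mA.
I_C = β·I_B = 100×0.153 = 15.3 mA.
V_CE = V_CC − I_C·R_C = 15 − 15.3×0.47 = 7.8 V > V_CE(sat), so the active-region assumption holds.

active; I_C ≈ 15 mA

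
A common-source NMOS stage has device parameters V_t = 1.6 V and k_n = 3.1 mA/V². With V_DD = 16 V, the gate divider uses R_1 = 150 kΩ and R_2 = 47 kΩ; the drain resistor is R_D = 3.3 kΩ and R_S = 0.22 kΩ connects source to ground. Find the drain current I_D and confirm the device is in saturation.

I_D ≈ 3.4 mA

V_G = V_DD·R_2/(R_1+R_2) = 16×47/197 = 3.82 V.
Assume saturation: I_D = (k_n/2)(V_GS − V_t)² with V_GS = V_G − I_D·R_S = 3.82 − 0.22·I_D.
Substituting gives 0.075·I_D² − 2.51·I_D + 7.62 = 0, with roots I_D = 3.37 or 30.1 mA.
The root I_D = 30.1 mA gives V_GS = -2.81 V ≤ V_t, so take I_D = 3.37 mA.
Then V_GS = 3.08 V and V_DS = V_DD − I_D(R_D+R_S) = 16 − 3.37×3.52 = 4.13 V.
Saturation requires V_DS ≥ V_GS − V_t = 1.48 V; 4.13 ≥ 1.48 ✓.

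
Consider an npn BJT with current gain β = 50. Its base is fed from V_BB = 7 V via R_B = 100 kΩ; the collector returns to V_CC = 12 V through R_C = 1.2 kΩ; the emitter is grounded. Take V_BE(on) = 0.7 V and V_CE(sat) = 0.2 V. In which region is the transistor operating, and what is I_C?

Assume active. Base-emitter loop: I_B = (V_BB − V_BE)/R_B = (7 − 0.7)/100 = 0.063 mA.
I_C = β·I_B = 50×0.063 = 3.15 mA.
V_CE = V_CC − I_C·R_C = 12 − 3.15×1.2 = 8.22 V > V_CE(sat), so the active-region assumption holds.

active; I_C ≈ 3.1 mA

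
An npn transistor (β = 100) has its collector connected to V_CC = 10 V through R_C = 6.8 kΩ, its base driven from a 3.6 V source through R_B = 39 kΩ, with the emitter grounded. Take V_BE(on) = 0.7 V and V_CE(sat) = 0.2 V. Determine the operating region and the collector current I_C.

saturation; I_C ≈ 1.4 mA

Assume active: I_B = (3.6 − 0.7)/39 = 0.0744 mA, giving I_C = β·I_B = 7.44 mA.
But then V_CE = 10 − 7.44×6.8 = -40.6 V < V_CE(sat) = 0.2 V — impossible in the active region.
So the transistor is saturated. With V_CE = 0.2 V, I_C = (V_CC − 0.2)/R_C = 9.8/6.8 = 1.44 mA.
Check: β·I_B = 7.44 mA > I_C = 1.44 mA, confirming saturation.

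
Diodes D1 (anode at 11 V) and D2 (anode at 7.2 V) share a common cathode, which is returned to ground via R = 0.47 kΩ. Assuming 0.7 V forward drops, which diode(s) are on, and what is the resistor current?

Only D1 conducts; I_R ≈ 22 mA

Assume both conduct. Then node N would need to be at both 11−0.7 = 10.3 V and 7.2−0.7 = 6.5 V, which is impossible.
Assume only D1 conducts: V_N = 11 − 0.7 = 10.3 V, so I_R = 10.3/0.47 = 21.9 mA.
Check D2: its anode-to-cathode voltage is 7.2 − 10.3 = -3.1 V < 0.7 V, so it is off. The assumption is consistent.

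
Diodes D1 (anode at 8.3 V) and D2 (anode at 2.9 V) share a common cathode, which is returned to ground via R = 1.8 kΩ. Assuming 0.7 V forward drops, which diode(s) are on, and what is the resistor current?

Assume both conduct. Then node N would need to be at both 8.3−0.7 = 7.6 V and 2.9−0.7 = 2.2 V, which is impossible.
Assume only D1 conducts: V_N = 8.3 − 0.7 = 7.6 V, so I_R = 7.6/1.8 = 4.22 mA.
Check D2: its anode-to-cathode voltage is 2.9 − 7.6 = -4.7 V < 0.7 V, so it is off. The assumption is consistent.

Only D1 conducts; I_R ≈ 4.2 mA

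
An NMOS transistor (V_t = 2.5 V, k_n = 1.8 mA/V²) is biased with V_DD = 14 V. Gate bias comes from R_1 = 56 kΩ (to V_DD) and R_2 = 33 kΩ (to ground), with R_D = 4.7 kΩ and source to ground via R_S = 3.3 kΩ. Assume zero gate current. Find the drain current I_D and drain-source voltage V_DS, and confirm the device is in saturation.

V_G = V_DD·R_2/(R_1+R_2) = 14×33/89 = 5.19 V.
Assume saturation: I_D = (k_n/2)(V_GS − V_t)² with V_GS = V_G − I_D·R_S = 5.19 − 3.3·I_D.
Substituting gives 9.8·I_D² − 17·I_D + 6.52 = 0, with roots I_D = 0.574 or 1.16 mA.
The root I_D = 1.16 mA gives V_GS = 1.37 V ≤ V_t, so take I_D = 0.574 mA.
Then V_GS = 3.3 V and V_DS = V_DD − I_D(R_D+R_S) = 14 − 0.574×8 = 9.41 V.
Saturation requires V_DS ≥ V_GS − V_t = 0.798 V; 9.41 ≥ 0.798 ✓.

I_D ≈ 0.57 mA, V_DS ≈ 9.4 V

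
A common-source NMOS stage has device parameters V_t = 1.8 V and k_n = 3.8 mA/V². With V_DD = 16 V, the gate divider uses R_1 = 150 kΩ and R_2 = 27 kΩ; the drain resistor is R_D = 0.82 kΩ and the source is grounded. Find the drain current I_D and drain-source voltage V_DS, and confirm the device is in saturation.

I_D ≈ 0.78 mA, V_DS ≈ 15 V

V_G = V_DD·R_2/(R_1+R_2) = 16×27/177 = 2.44 V. With the source grounded, V_GS = V_G = 2.44 V.
Assume saturation: I_D = (k_n/2)(V_GS − V_t)² = (3.8/2)×(2.44 − 1.8)² = 1.9×0.641² = 0.78 mA.
V_DS = V_DD − I_D·R_D = 16 − 0.78×0.82 = 15.4 V.
Saturation requires V_DS ≥ V_GS − V_t = 0.641 V; 15.4 ≥ 0.641 ✓.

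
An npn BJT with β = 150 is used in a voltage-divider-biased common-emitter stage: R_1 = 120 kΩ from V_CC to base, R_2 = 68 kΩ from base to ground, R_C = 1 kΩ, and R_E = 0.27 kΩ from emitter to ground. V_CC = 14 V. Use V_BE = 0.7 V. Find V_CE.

V_CE ≈ 4.1 V

Thevenize the base divider: V_Th = V_CC·R_2/(R_1+R_2) = 14×68/188 = 5.06 V, R_Th = R_1‖R_2 = 43.4 kΩ.
Base-emitter loop: V_Th = I_B·R_Th + V_BE + (β+1)I_B·R_E, so I_B = (5.06 − 0.7) / (43.4 + 151×0.27) = 0.0518 mA.
I_C = β·I_B = 150×0.0518 = 7.78 mA, and I_E = (β+1)I_B = 7.83 mA.
V_CE = V_CC − I_C·R_C − I_E·R_E = 14 − 7.78×1 − 7.83×0.27 = 4.11 V.
V_CE = 4.11 V > 0.2 V confirms active-region operation.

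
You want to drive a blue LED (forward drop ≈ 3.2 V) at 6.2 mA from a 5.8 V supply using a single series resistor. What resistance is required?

The resistor drops V_S − V_D = 5.8 − 3.2 = 2.6 V at 6.2 mA.
R = 2.6 V / 6.2 mA = 0.419 kΩ.

R ≈ 0.42 kΩ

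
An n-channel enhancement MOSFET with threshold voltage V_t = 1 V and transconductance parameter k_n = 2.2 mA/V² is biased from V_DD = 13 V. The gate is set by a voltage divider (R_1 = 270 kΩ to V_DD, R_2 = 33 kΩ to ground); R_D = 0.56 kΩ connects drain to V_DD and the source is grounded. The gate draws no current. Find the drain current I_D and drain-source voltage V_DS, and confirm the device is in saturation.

I_D ≈ 0.19 mA, V_DS ≈ 13 V

V_G = V_DD·R_2/(R_1+R_2) = 13×33/303 = 1.42 V. With the source grounded, V_GS = V_G = 1.42 V.
Assume saturation: I_D = (k_n/2)(V_GS − V_t)² = (2.2/2)×(1.42 − 1)² = 1.1×0.416² = 0.19 mA.
V_DS = V_DD − I_D·R_D = 13 − 0.19×0.56 = 12.9 V.
Saturation requires V_DS ≥ V_GS − V_t = 0.416 V; 12.9 ≥ 0.416 ✓.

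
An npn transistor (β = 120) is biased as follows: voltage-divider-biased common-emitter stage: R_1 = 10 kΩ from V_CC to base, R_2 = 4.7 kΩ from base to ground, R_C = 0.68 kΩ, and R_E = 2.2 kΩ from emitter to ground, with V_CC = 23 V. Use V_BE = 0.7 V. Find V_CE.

Thevenize the base divider: V_Th = V_CC·R_2/(R_1+R_2) = 23×4.7/14.7 = 7.35 V, R_Th = R_1‖R_2 = 3.2 kΩ.
Base-emitter loop: V_Th = I_B·R_Th + V_BE + (β+1)I_B·R_E, so I_B = (7.35 − 0.7) / (3.2 + 121×2.2) = 0.0247 mA.
I_C = β·I_B = 120×0.0247 = 2.96 mA, and I_E = (β+1)I_B = 2.99 mA.
V_CE = V_CC − I_C·R_C − I_E·R_E = 23 − 2.96×0.68 − 2.99×2.2 = 14.4 V.
V_CE = 14.4 V > 0.2 V confirms active-region operation.

V_CE ≈ 14 V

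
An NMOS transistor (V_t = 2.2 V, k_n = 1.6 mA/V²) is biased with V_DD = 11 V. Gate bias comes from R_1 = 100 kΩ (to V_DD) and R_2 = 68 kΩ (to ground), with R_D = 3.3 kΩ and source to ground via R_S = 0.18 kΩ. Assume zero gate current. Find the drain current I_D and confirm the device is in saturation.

V_G = V_DD·R_2/(R_1+R_2) = 11×68/168 = 4.45 V.
Assume saturation: I_D = (k_n/2)(V_GS − V_t)² with V_GS = V_G − I_D·R_S = 4.45 − 0.18·I_D.
Substituting gives 0.0259·I_D² − 1.65·I_D + 4.06 = 0, with roots I_D = 2.57 or 61 mA.
The root I_D = 61 mA gives V_GS = -6.54 V ≤ V_t, so take I_D = 2.57 mA.
Then V_GS = 3.99 V and V_DS = V_DD − I_D(R_D+R_S) = 11 − 2.57×3.48 = 2.07 V.
Saturation requires V_DS ≥ V_GS − V_t = 1.79 V; 2.07 ≥ 1.79 ✓.

I_D ≈ 2.6 mA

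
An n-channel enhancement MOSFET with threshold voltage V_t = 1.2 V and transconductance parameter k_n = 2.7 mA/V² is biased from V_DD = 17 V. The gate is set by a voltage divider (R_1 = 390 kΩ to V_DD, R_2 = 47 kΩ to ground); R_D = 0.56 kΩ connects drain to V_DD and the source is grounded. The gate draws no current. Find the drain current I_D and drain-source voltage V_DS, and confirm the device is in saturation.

I_D ≈ 0.53 mA, V_DS ≈ 17 V

V_G = V_DD·R_2/(R_1+R_2) = 17×47/437 = 1.83 V. With the source grounded, V_GS = V_G = 1.83 V.
Assume saturation: I_D = (k_n/2)(V_GS − V_t)² = (2.7/2)×(1.83 − 1.2)² = 1.35×0.628² = 0.533 mA.
V_DS = V_DD − I_D·R_D = 17 − 0.533×0.56 = 16.7 V.
Saturation requires V_DS ≥ V_GS − V_t = 0.628 V; 16.7 ≥ 0.628 ✓.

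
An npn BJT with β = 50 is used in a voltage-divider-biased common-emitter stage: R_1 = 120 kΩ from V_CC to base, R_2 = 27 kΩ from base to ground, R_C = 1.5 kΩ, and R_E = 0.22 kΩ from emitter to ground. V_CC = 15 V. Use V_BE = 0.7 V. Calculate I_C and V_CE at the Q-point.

Thevenize the base divider: V_Th = V_CC·R_2/(R_1+R_2) = 15×27/147 = 2.76 V, R_Th = R_1‖R_2 = 22 kΩ.
Base-emitter loop: V_Th = I_B·R_Th + V_BE + (β+1)I_B·R_E, so I_B = (2.76 − 0.7) / (22 + 51×0.22) = 0.0618 mA.
I_C = β·I_B = 50×0.0618 = 3.09 mA, and I_E = (β+1)I_B = 3.15 mA.
V_CE = V_CC − I_C·R_C − I_E·R_E = 15 − 3.09×1.5 − 3.15×0.22 = 9.67 V.
V_CE = 9.67 V > 0.2 V confirms active-region operation.

I_C ≈ 3.1 mA, V_CE ≈ 9.7 V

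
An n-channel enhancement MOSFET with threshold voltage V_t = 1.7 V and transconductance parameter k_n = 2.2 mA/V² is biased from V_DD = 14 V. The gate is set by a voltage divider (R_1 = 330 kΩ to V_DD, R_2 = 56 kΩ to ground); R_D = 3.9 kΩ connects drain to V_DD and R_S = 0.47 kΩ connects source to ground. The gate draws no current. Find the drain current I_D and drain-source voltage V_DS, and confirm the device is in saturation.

I_D ≈ 0.091 mA, V_DS ≈ 14 V

V_G = V_DD·R_2/(R_1+R_2) = 14×56/386 = 2.03 V.
Assume saturation: I_D = (k_n/2)(V_GS − V_t)² with V_GS = V_G − I_D·R_S = 2.03 − 0.47·I_D.
Substituting gives 0.243·I_D² − 1.34·I_D + 0.121 = 0, with roots I_D = 0.0913 or 5.43 mA.
The root I_D = 5.43 mA gives V_GS = -0.522 V ≤ V_t, so take I_D = 0.0913 mA.
Then V_GS = 1.99 V and V_DS = V_DD − I_D(R_D+R_S) = 14 − 0.0913×4.37 = 13.6 V.
Saturation requires V_DS ≥ V_GS − V_t = 0.288 V; 13.6 ≥ 0.288 ✓.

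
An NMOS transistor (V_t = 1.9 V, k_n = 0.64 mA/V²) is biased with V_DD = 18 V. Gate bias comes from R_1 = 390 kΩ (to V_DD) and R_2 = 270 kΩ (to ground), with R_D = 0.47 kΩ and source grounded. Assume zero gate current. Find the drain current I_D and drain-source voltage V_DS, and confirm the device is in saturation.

I_D ≈ 9.6 mA, V_DS ≈ 14 V

V_G = V_DD·R_2/(R_1+R_2) = 18×270/660 = 7.36 V. With the source grounded, V_GS = V_G = 7.36 V.
Assume saturation: I_D = (k_n/2)(V_GS − V_t)² = (0.64/2)×(7.36 − 1.9)² = 0.32×5.46² = 9.55 mA.
V_DS = V_DD − I_D·R_D = 18 − 9.55×0.47 = 13.5 V.
Saturation requires V_DS ≥ V_GS − V_t = 5.46 V; 13.5 ≥ 5.46 ✓.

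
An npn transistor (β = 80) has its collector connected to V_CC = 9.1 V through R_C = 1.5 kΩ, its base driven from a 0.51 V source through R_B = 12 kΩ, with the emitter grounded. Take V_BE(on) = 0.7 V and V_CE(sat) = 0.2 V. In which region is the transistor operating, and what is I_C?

cutoff; I_C ≈ 0

V_BB = 0.51 V ≤ V_BE(on) = 0.7 V, so the base-emitter junction is not forward biased.
The transistor is in cutoff: I_B = I_C = 0.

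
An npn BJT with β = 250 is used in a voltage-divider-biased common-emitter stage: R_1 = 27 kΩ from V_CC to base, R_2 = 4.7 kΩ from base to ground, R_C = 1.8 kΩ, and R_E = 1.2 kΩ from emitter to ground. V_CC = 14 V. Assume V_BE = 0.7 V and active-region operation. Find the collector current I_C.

Thevenize the base divider: V_Th = V_CC·R_2/(R_1+R_2) = 14×4.7/31.7 = 2.08 V, R_Th = R_1‖R_2 = 4 kΩ.
Base-emitter loop: V_Th = I_B·R_Th + V_BE + (β+1)I_B·R_E, so I_B = (2.08 − 0.7) / (4 + 251×1.2) = 0.00451 mA.
I_C = β·I_B = 250×0.00451 = 1.13 mA, and I_E = (β+1)I_B = 1.13 mA.
V_CE = V_CC − I_C·R_C − I_E·R_E = 14 − 1.13×1.8 − 1.13×1.2 = 10.6 V.
V_CE = 10.6 V > 0.2 V confirms active-region operation.

I_C ≈ 1.1 mA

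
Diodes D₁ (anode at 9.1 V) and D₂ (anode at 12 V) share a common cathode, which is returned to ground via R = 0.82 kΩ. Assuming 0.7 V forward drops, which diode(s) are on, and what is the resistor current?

Assume both conduct. Then node N would need to be at both 9.1−0.7 = 8.4 V and 12−0.7 = 11.3 V, which is impossible.
Assume only D₂ conducts: V_N = 12 − 0.7 = 11.3 V, so I_R = 11.3/0.82 = 13.8 mA.
Check D₁: its anode-to-cathode voltage is 9.1 − 11.3 = -2.2 V < 0.7 V, so it is off. The assumption is consistent.

Only D₂ conducts; I_R ≈ 14 mA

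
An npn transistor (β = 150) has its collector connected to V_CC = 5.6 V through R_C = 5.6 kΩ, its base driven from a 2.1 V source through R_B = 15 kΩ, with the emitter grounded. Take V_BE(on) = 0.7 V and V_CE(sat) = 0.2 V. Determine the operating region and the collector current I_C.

Assume active: I_B = (2.1 − 0.7)/15 = 0.0933 mA, giving I_C = β·I_B = 14 mA.
But then V_CE = 5.6 − 14×5.6 = -72.8 V < V_CE(sat) = 0.2 V — impossible in the active region.
So the transistor is saturated. With V_CE = 0.2 V, I_C = (V_CC − 0.2)/R_C = 5.4/5.6 = 0.964 mA.
Check: β·I_B = 14 mA > I_C = 0.964 mA, confirming saturation.

saturation; I_C ≈ 0.96 mA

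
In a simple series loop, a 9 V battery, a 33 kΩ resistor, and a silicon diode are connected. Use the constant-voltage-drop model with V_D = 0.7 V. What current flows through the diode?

KVL around the loop: 9 = V_D + I·R = 0.7 + I × 33 kΩ.
So I = (9 − 0.7) / 33 kΩ = 8.3 / 33 = 0.252 mA.

I ≈ 0.25 mA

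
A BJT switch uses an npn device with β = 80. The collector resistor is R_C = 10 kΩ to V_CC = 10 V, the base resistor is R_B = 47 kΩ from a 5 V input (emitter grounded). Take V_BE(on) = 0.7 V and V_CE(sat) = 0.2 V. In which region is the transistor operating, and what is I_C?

Assume active: I_B = (5 − 0.7)/47 = 0.0915 mA, giving I_C = β·I_B = 7.32 mA.
But then V_CE = 10 − 7.32×10 = -63.2 V < V_CE(sat) = 0.2 V — impossible in the active region.
So the transistor is saturated. With V_CE = 0.2 V, I_C = (V_CC − 0.2)/R_C = 9.8/10 = 0.98 mA.
Check: β·I_B = 7.32 mA > I_C = 0.98 mA, confirming saturation.

saturation; I_C ≈ 0.98 mA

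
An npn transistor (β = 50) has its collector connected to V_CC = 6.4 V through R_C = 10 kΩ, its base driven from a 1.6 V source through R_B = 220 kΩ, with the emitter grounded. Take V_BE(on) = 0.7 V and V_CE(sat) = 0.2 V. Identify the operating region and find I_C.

Assume active. Base-emitter loop: I_B = (V_BB − V_BE)/R_B = (1.6 − 0.7)/220 = 0.00409 mA.
I_C = β·I_B = 50×0.00409 = 0.205 mA.
V_CE = V_CC − I_C·R_C = 6.4 − 0.205×10 = 4.35 V > V_CE(sat), so the active-region assumption holds.

active; I_C ≈ 0.2 mA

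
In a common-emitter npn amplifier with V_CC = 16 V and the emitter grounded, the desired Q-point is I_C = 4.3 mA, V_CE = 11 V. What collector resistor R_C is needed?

R_C ≈ 1.2 kΩ

Collector loop: V_CC = I_C·R_C + V_CE.
R_C = (V_CC − V_CE)/I_C = (16 − 11)/4.3 = 1.16 kΩ.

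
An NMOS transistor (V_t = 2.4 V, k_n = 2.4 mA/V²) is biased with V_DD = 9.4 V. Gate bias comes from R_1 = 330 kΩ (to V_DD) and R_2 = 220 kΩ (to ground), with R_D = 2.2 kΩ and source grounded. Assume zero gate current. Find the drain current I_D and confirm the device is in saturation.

I_D ≈ 2.2 mA

V_G = V_DD·R_2/(R_1+R_2) = 9.4×220/550 = 3.76 V. With the source grounded, V_GS = V_G = 3.76 V.
Assume saturation: I_D = (k_n/2)(V_GS − V_t)² = (2.4/2)×(3.76 − 2.4)² = 1.2×1.36² = 2.22 mA.
V_DS = V_DD − I_D·R_D = 9.4 − 2.22×2.2 = 4.52 V.
Saturation requires V_DS ≥ V_GS − V_t = 1.36 V; 4.52 ≥ 1.36 ✓.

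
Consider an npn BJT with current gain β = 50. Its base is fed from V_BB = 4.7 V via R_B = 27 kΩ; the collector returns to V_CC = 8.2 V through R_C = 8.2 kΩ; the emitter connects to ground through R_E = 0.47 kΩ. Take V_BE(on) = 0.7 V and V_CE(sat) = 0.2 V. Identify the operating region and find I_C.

Assume active: I_B = (4.7 − 0.7)/(27 + 51×0.47) = 0.0785 mA, I_C = β·I_B = 3.92 mA.
Then V_CE = 8.2 − 3.92×8.2 − 4×0.47 = -25.9 V < 0.2 V — the active assumption fails.
Re-solve with V_CE = 0.2 V. KCL at the emitter: V_E/R_E = (V_BB−0.7−V_E)/R_B + (V_CC−0.2−V_E)/R_C, giving V_E = 0.491 V.
I_C = (V_CC − 0.2 − V_E)/R_C = (8 − 0.491)/8.2 = 0.916 mA.
Check: I_B = (4 − 0.491)/27 = 0.13 mA, and β·I_B = 6.5 mA > I_C, confirming saturation.

saturation; I_C ≈ 0.92 mA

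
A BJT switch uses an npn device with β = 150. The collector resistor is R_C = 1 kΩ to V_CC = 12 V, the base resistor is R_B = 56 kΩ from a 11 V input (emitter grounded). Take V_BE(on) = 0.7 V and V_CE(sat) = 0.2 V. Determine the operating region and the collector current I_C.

Assume active: I_B = (11 − 0.7)/56 = 0.184 mA, giving I_C = β·I_B = 27.6 mA.
But then V_CE = 12 − 27.6×1 = -15.6 V < V_CE(sat) = 0.2 V — impossible in the active region.
So the transistor is saturated. With V_CE = 0.2 V, I_C = (V_CC − 0.2)/R_C = 11.8/1 = 11.8 mA.
Check: β·I_B = 27.6 mA > I_C = 11.8 mA, confirming saturation.

saturation; I_C ≈ 12 mA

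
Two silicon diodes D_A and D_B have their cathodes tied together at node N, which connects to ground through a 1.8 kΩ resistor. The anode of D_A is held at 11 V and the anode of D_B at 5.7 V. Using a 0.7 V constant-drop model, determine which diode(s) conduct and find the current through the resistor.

Only D_A conducts; I_R ≈ 5.7 mA

Assume both conduct. Then node N would need to be at both 11−0.7 = 10.3 V and 5.7−0.7 = 5 V, which is impossible.
Assume only D_A conducts: V_N = 11 − 0.7 = 10.3 V, so I_R = 10.3/1.8 = 5.72 mA.
Check D_B: its anode-to-cathode voltage is 5.7 − 10.3 = -4.6 V < 0.7 V, so it is off. The assumption is consistent.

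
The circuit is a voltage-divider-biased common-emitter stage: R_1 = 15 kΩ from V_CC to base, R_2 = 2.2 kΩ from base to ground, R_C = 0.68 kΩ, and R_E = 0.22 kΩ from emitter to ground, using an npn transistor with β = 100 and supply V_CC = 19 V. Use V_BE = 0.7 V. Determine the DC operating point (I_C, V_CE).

I_C ≈ 7.2 mA, V_CE ≈ 13 V

Thevenize the base divider: V_Th = V_CC·R_2/(R_1+R_2) = 19×2.2/17.2 = 2.43 V, R_Th = R_1‖R_2 = 1.92 kΩ.
Base-emitter loop: V_Th = I_B·R_Th + V_BE + (β+1)I_B·R_E, so I_B = (2.43 − 0.7) / (1.92 + 101×0.22) = 0.0717 mA.
I_C = β·I_B = 100×0.0717 = 7.17 mA, and I_E = (β+1)I_B = 7.24 mA.
V_CE = V_CC − I_C·R_C − I_E·R_E = 19 − 7.17×0.68 − 7.24×0.22 = 12.5 V.
V_CE = 12.5 V > 0.2 V confirms active-region operation.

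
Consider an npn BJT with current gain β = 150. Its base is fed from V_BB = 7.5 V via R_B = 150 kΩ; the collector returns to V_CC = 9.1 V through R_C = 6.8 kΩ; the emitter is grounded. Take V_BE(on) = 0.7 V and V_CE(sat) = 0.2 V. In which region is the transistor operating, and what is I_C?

saturation; I_C ≈ 1.3 mA

Assume active: I_B = (7.5 − 0.7)/150 = 0.0453 mA, giving I_C = β·I_B = 6.8 mA.
But then V_CE = 9.1 − 6.8×6.8 = -37.1 V < V_CE(sat) = 0.2 V — impossible in the active region.
So the transistor is saturated. With V_CE = 0.2 V, I_C = (V_CC − 0.2)/R_C = 8.9/6.8 = 1.31 mA.
Check: β·I_B = 6.8 mA > I_C = 1.31 mA, confirming saturation.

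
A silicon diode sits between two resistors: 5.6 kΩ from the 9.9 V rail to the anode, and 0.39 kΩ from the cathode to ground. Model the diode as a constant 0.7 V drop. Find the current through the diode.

The two resistors are in series with the diode, so KVL gives 9.9 = I·5.6 + 0.7 + I·0.39.
I = (9.9 − 0.7) / (5.6 + 0.39) kΩ = 9.2 / 5.99 = 1.54 mA.

I ≈ 1.5 mA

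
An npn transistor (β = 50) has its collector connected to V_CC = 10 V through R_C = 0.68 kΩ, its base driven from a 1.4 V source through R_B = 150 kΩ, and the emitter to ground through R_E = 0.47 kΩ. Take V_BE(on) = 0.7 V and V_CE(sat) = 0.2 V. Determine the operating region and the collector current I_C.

active; I_C ≈ 0.2 mA

Assume active. Base-emitter loop: I_B = (V_BB − V_BE)/(R_B + (β+1)R_E) = (1.4 − 0.7)/(150 + 51×0.47) = 0.00402 mA.
I_C = β·I_B = 50×0.00402 = 0.201 mA.
V_CE = V_CC − I_C·R_C − I_E·R_E = 10 − 0.201×0.68 − 0.205×0.47 = 9.77 V > V_CE(sat), so the active-region assumption holds.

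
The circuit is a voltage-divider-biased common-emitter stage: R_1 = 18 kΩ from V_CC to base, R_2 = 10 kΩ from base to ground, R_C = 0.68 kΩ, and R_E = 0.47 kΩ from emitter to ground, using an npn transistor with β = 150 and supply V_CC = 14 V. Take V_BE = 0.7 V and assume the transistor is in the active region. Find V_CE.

Thevenize the base divider: V_Th = V_CC·R_2/(R_1+R_2) = 14×10/28 = 5 V, R_Th = R_1‖R_2 = 6.43 kΩ.
Base-emitter loop: V_Th = I_B·R_Th + V_BE + (β+1)I_B·R_E, so I_B = (5 − 0.7) / (6.43 + 151×0.47) = 0.0556 mA.
I_C = β·I_B = 150×0.0556 = 8.33 mA, and I_E = (β+1)I_B = 8.39 mA.
V_CE = V_CC − I_C·R_C − I_E·R_E = 14 − 8.33×0.68 − 8.39×0.47 = 4.39 V.
V_CE = 4.39 V > 0.2 V confirms active-region operation.

V_CE ≈ 4.4 V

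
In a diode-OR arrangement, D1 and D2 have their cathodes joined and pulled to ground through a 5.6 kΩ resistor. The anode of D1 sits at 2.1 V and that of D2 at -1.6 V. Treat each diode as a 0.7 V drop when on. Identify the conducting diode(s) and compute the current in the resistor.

Assume both conduct. Then node N would need to be at both 2.1−0.7 = 1.4 V and -1.6−0.7 = -2.3 V, which is impossible.
Assume only D1 conducts: V_N = 2.1 − 0.7 = 1.4 V, so I_R = 1.4/5.6 = 0.25 mA.
Check D2: its anode-to-cathode voltage is -1.6 − 1.4 = -3 V < 0.7 V, so it is off. The assumption is consistent.

Only D1 conducts; I_R ≈ 0.25 mA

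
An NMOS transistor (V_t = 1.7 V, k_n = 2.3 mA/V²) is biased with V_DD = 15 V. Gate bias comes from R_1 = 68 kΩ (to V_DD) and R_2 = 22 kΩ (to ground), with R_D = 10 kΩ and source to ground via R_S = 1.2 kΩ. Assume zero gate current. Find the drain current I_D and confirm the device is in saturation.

V_G = V_DD·R_2/(R_1+R_2) = 15×22/90 = 3.67 V.
Assume saturation: I_D = (k_n/2)(V_GS − V_t)² with V_GS = V_G − I_D·R_S = 3.67 − 1.2·I_D.
Substituting gives 1.66·I_D² − 6.43·I_D + 4.45 = 0, with roots I_D = 0.901 or 2.98 mA.
The root I_D = 2.98 mA gives V_GS = 0.0901 V ≤ V_t, so take I_D = 0.901 mA.
Then V_GS = 2.59 V and V_DS = V_DD − I_D(R_D+R_S) = 15 − 0.901×11.2 = 4.91 V.
Saturation requires V_DS ≥ V_GS − V_t = 0.885 V; 4.91 ≥ 0.885 ✓.

I_D ≈ 0.9 mA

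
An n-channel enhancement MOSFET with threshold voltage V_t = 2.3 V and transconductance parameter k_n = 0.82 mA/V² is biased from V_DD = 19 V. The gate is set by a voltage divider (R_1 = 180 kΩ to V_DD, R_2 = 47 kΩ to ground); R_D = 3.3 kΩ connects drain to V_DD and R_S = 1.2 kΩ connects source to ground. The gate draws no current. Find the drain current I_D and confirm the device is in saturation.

I_D ≈ 0.47 mA

V_G = V_DD·R_2/(R_1+R_2) = 19×47/227 = 3.93 V.
Assume saturation: I_D = (k_n/2)(V_GS − V_t)² with V_GS = V_G − I_D·R_S = 3.93 − 1.2·I_D.
Substituting gives 0.59·I_D² − 2.61·I_D + 1.09 = 0, with roots I_D = 0.47 or 3.95 mA.
The root I_D = 3.95 mA gives V_GS = -0.803 V ≤ V_t, so take I_D = 0.47 mA.
Then V_GS = 3.37 V and V_DS = V_DD − I_D(R_D+R_S) = 19 − 0.47×4.5 = 16.9 V.
Saturation requires V_DS ≥ V_GS − V_t = 1.07 V; 16.9 ≥ 1.07 ✓.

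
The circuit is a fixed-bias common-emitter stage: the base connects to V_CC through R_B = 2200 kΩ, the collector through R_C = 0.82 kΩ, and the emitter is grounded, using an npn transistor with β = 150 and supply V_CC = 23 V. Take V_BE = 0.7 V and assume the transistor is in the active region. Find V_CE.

Base loop: V_CC = I_B·R_B + V_BE, so I_B = (23 − 0.7)/2200 kΩ = 0.0101 mA.
In the active region I_C = β·I_B = 150 × 0.0101 = 1.52 mA.
Collector loop: V_CE = V_CC − I_C·R_C = 23 − 1.52×0.82 = 21.8 V.
Since V_CE = 21.8 V > V_CE(sat) ≈ 0.2 V, the transistor is in the active region as assumed.

V_CE ≈ 22 V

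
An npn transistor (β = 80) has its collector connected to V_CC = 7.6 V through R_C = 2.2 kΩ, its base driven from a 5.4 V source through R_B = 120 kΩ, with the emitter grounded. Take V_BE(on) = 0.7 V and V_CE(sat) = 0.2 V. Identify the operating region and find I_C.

Assume active. Base-emitter loop: I_B = (V_BB − V_BE)/R_B = (5.4 − 0.7)/120 = 0.0392 mA.
I_C = β·I_B = 80×0.0392 = 3.13 mA.
V_CE = V_CC − I_C·R_C = 7.6 − 3.13×2.2 = 0.707 V > V_CE(sat), so the active-region assumption holds.

active; I_C ≈ 3.1 mA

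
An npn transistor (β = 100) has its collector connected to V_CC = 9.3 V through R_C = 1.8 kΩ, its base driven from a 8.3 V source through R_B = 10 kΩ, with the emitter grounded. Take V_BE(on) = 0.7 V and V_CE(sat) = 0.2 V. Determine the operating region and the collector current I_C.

saturation; I_C ≈ 5.1 mA

Assume active: I_B = (8.3 − 0.7)/10 = 0.76 mA, giving I_C = β·I_B = 76 mA.
But then V_CE = 9.3 − 76×1.8 = -128 V < V_CE(sat) = 0.2 V — impossible in the active region.
So the transistor is saturated. With V_CE = 0.2 V, I_C = (V_CC − 0.2)/R_C = 9.1/1.8 = 5.06 mA.
Check: β·I_B = 76 mA > I_C = 5.06 mA, confirming saturation.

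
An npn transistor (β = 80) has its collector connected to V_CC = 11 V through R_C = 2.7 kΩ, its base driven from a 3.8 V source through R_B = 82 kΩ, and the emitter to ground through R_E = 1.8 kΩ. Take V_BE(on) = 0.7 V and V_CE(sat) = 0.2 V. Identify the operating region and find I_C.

Assume active. Base-emitter loop: I_B = (V_BB − V_BE)/(R_B + (β+1)R_E) = (3.8 − 0.7)/(82 + 81×1.8) = 0.0136 mA.
I_C = β·I_B = 80×0.0136 = 1.09 mA.
V_CE = V_CC − I_C·R_C − I_E·R_E = 11 − 1.09×2.7 − 1.1×1.8 = 6.08 V > V_CE(sat), so the active-region assumption holds.

active; I_C ≈ 1.1 mA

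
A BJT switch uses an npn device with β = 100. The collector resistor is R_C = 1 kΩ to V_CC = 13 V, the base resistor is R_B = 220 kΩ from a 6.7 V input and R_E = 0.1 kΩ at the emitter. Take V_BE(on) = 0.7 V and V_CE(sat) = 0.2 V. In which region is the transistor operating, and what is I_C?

Assume active. Base-emitter loop: I_B = (V_BB − V_BE)/(R_B + (β+1)R_E) = (6.7 − 0.7)/(220 + 101×0.1) = 0.0261 mA.
I_C = β·I_B = 100×0.0261 = 2.61 mA.
V_CE = V_CC − I_C·R_C − I_E·R_E = 13 − 2.61×1 − 2.63×0.1 = 10.1 V > V_CE(sat), so the active-region assumption holds.

active; I_C ≈ 2.6 mA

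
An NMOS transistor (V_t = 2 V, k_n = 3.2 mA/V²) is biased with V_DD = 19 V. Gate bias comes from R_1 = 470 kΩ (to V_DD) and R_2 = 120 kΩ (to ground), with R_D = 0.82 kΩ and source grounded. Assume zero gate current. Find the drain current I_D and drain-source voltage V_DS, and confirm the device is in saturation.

I_D ≈ 5.6 mA, V_DS ≈ 14 V

V_G = V_DD·R_2/(R_1+R_2) = 19×120/590 = 3.86 V. With the source grounded, V_GS = V_G = 3.86 V.
Assume saturation: I_D = (k_n/2)(V_GS − V_t)² = (3.2/2)×(3.86 − 2)² = 1.6×1.86² = 5.56 mA.
V_DS = V_DD − I_D·R_D = 19 − 5.56×0.82 = 14.4 V.
Saturation requires V_DS ≥ V_GS − V_t = 1.86 V; 14.4 ≥ 1.86 ✓.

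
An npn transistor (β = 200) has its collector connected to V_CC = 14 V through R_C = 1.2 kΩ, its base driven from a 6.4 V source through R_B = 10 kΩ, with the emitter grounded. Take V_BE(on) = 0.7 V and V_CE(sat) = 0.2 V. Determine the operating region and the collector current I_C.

Assume active: I_B = (6.4 − 0.7)/10 = 0.57 mA, giving I_C = β·I_B = 114 mA.
But then V_CE = 14 − 114×1.2 = -123 V < V_CE(sat) = 0.2 V — impossible in the active region.
So the transistor is saturated. With V_CE = 0.2 V, I_C = (V_CC − 0.2)/R_C = 13.8/1.2 = 11.5 mA.
Check: β·I_B = 114 mA > I_C = 11.5 mA, confirming saturation.

saturation; I_C ≈ 12 mA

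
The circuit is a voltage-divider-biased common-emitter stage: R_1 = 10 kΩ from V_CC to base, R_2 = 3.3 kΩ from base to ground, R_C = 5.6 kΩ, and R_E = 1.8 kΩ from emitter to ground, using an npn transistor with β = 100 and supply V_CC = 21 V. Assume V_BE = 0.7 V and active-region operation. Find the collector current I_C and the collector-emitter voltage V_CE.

Thevenize the base divider: V_Th = V_CC·R_2/(R_1+R_2) = 21×3.3/13.3 = 5.21 V, R_Th = R_1‖R_2 = 2.48 kΩ.
Base-emitter loop: V_Th = I_B·R_Th + V_BE + (β+1)I_B·R_E, so I_B = (5.21 − 0.7) / (2.48 + 101×1.8) = 0.0245 mA.
I_C = β·I_B = 100×0.0245 = 2.45 mA, and I_E = (β+1)I_B = 2.47 mA.
V_CE = V_CC − I_C·R_C − I_E·R_E = 21 − 2.45×5.6 − 2.47×1.8 = 2.84 V.
V_CE = 2.84 V > 0.2 V confirms active-region operation.

I_C ≈ 2.4 mA, V_CE ≈ 2.8 V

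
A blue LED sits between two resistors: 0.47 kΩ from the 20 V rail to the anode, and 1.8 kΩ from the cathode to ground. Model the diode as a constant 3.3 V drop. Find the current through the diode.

The two resistors are in series with the diode, so KVL gives 20 = I·0.47 + 3.3 + I·1.8.
I = (20 − 3.3) / (0.47 + 1.8) kΩ = 16.7 / 2.27 = 7.36 mA.

I ≈ 7.4 mA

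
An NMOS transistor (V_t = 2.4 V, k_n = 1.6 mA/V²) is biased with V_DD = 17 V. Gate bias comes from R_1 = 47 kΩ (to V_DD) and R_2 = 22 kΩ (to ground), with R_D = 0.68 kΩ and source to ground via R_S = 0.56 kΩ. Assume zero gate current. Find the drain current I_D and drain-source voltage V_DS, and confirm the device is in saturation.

I_D ≈ 2.3 mA, V_DS ≈ 14 V

V_G = V_DD·R_2/(R_1+R_2) = 17×22/69 = 5.42 V.
Assume saturation: I_D = (k_n/2)(V_GS − V_t)² with V_GS = V_G − I_D·R_S = 5.42 − 0.56·I_D.
Substituting gives 0.251·I_D² − 3.71·I_D + 7.3 = 0, with roots I_D = 2.34 or 12.4 mA.
The root I_D = 12.4 mA gives V_GS = -1.54 V ≤ V_t, so take I_D = 2.34 mA.
Then V_GS = 4.11 V and V_DS = V_DD − I_D(R_D+R_S) = 17 − 2.34×1.24 = 14.1 V.
Saturation requires V_DS ≥ V_GS − V_t = 1.71 V; 14.1 ≥ 1.71 ✓.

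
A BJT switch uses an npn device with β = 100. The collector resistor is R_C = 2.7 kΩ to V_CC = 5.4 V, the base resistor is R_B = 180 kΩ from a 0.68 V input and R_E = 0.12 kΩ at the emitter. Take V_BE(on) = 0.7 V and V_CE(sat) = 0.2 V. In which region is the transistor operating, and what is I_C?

cutoff; I_C ≈ 0

V_BB = 0.68 V ≤ V_BE(on) = 0.7 V, so the base-emitter junction is not forward biased.
The transistor is in cutoff: I_B = I_C = 0.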